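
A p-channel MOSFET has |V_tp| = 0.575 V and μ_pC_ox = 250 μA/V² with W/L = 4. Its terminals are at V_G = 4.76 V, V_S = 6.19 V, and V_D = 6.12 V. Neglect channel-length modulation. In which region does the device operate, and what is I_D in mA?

Triode; I_D = 0.0574 mA

V_SG = V_S − V_G = 6.19 − 4.76 = 1.43 V; V_SD = V_S − V_D = 6.19 − 6.12 = 0.07 V.
k_p = μ_pC_ox · (W/L) = 1 mA/V².
V_ov = V_SG − |V_tp| = 1.43 − 0.575 = 0.855 V.
Since V_SD = 0.07 V < V_ov = 0.855 V, the device is in the triode region.
I_D = k_p [V_ov · V_SD − ½ V_SD²] = 1 × [0.855 × 0.07 − 0.5 × 0.07²] = 0.0574 mA.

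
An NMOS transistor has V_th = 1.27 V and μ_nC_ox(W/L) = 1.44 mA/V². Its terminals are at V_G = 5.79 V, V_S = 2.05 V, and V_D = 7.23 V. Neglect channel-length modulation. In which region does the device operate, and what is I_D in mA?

V_GS = V_G − V_S = 5.79 − 2.05 = 3.74 V; V_DS = V_D − V_S = 7.23 − 2.05 = 5.18 V.
V_ov = V_GS − V_th = 3.74 − 1.27 = 2.47 V.
Since V_DS = 5.18 V ≥ V_ov = 2.47 V, the device is in saturation.
I_D = ½ k_n V_ov² = 0.5 × 1.44 × 2.47² = 4.39 mA.

Saturation; I_D = 4.39 mA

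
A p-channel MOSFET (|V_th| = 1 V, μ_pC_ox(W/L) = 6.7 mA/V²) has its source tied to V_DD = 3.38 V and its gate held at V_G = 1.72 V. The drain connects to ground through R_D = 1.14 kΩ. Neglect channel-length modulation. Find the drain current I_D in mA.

I_D = 1.46 mA

V_SG = V_DD − V_G = 3.38 − 1.72 = 1.66 V, so V_ov = 1.66 − 1 = 0.66 V.
Assume saturation: I_D = ½ k_p V_ov² = 0.5 × 6.7 × 0.66² = 1.46 mA, giving V_SD = V_DD − I_D R_D = 3.38 − 1.46 × 1.14 = 1.72 V.
V_SD = 1.72 V ≥ V_ov = 0.66 V, confirming saturation.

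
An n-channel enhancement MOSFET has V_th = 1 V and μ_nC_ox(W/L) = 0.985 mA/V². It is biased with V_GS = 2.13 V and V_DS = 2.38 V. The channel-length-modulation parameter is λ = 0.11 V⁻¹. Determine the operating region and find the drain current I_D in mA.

V_ov = V_GS − V_th = 2.13 − 1 = 1.13 V.
Since V_DS = 2.38 V ≥ V_ov = 1.13 V, the device is in saturation.
I_D = ½ k_n V_ov² (1 + λ V_DS) = 0.5 × 0.985 × 1.13² × (1 + 0.11 × 2.38) = 0.794 mA.

Saturation; I_D = 0.794 mA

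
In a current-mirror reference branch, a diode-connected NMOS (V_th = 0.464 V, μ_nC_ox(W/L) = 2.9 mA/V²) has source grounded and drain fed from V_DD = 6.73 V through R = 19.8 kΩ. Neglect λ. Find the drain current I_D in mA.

I_D = 0.294 mA

With gate tied to drain, V_GS = V_DS ≥ V_GS − V_th, so the device is in saturation.
KCL at the drain: ½ k_n (V_GS − V_th)² = (V_DD − V_GS)/R.
Let x = V_GS − 0.464. Then 28.7 x² + x − 6.266 = 0, giving x = 0.45 V (positive root), so V_GS = 0.914 V.
I_D = (V_DD − V_GS)/R = (6.73 − 0.914) / 19.8 = 0.294 mA.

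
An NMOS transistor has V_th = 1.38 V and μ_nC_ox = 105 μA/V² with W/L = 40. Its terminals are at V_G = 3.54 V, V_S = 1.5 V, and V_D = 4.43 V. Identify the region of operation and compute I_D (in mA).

V_GS = V_G − V_S = 3.54 − 1.5 = 2.04 V; V_DS = V_D − V_S = 4.43 − 1.5 = 2.93 V.
k_n = μ_nC_ox · (W/L) = 4.2 mA/V².
V_ov = V_GS − V_th = 2.04 − 1.38 = 0.66 V.
Since V_DS = 2.93 V ≥ V_ov = 0.66 V, the device is in saturation.
I_D = ½ k_n V_ov² = 0.5 × 4.2 × 0.66² = 0.915 mA.

Saturation; I_D = 0.915 mA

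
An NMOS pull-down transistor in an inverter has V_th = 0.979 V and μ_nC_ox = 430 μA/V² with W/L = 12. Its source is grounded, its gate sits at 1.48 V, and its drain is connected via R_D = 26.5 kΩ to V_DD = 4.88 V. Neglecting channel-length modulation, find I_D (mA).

V_GS = V_G = 1.48 V, so V_ov = 1.48 − 0.979 = 0.501 V.
k_n = μ_nC_ox · (W/L) = 5.16 mA/V².
Assume saturation: I_D = ½ k_n V_ov² = 0.5 × 5.16 × 0.501² = 0.648 mA, giving V_DS = V_DD − I_D R_D = 4.88 − 0.648 × 26.5 = -12.3 V.
But -12.3 V < V_ov = 0.501 V, so the device is actually in triode.
In triode I_D = k_n[V_ov V_DS − ½ V_DS²] and I_D = (V_DD − V_DS)/R_D. Equating: 68.4 V_DS² − 69.51 V_DS + 4.88 = 0, giving V_DS = 0.0759 V (the root below V_ov).
I_D = (4.88 − 0.0759) / 26.5 = 0.181 mA.

I_D = 0.181 mA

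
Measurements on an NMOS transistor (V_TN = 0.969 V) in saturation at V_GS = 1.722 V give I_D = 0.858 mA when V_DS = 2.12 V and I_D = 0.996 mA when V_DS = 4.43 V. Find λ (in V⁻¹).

With V_GS fixed, I_D ∝ (1 + λ V_DS) in saturation, so I_D2/I_D1 = (1 + λ V_DS2)/(1 + λ V_DS1).
0.996/0.858 = 1.161 = (1 + 4.43 λ)/(1 + 2.12 λ).
Solving: λ (I_D1 V_DS2 − I_D2 V_DS1) = I_D2 − I_D1, so λ = (0.996 − 0.858) / (0.858 × 4.43 − 0.996 × 2.12) = 0.138 / 1.69 = 0.0817 V⁻¹.

λ = 0.0817 V⁻¹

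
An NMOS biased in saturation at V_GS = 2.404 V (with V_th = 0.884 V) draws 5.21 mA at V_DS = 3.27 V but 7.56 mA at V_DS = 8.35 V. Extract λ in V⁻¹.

λ = 0.125 V⁻¹

With V_GS fixed, I_D ∝ (1 + λ V_DS) in saturation, so I_D2/I_D1 = (1 + λ V_DS2)/(1 + λ V_DS1).
7.56/5.21 = 1.451 = (1 + 8.35 λ)/(1 + 3.27 λ).
Solving: λ (I_D1 V_DS2 − I_D2 V_DS1) = I_D2 − I_D1, so λ = (7.56 − 5.21) / (5.21 × 8.35 − 7.56 × 3.27) = 2.35 / 18.8 = 0.125 V⁻¹.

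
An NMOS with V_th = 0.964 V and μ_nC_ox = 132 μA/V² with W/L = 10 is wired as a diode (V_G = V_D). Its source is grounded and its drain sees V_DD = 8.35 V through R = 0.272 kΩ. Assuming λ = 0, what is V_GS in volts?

V_GS = 5.17 V

With gate tied to drain, V_GS = V_DS ≥ V_GS − V_th, so the device is in saturation.
k_n = μ_nC_ox · (W/L) = 1.32 mA/V².
KCL at the drain: ½ k_n (V_GS − V_th)² = (V_DD − V_GS)/R.
Let x = V_GS − 0.964. Then 0.18 x² + x − 7.386 = 0, giving x = 4.21 V (positive root), so V_GS = 5.17 V.
I_D = (V_DD − V_GS)/R = (8.35 − 5.17) / 0.272 = 11.7 mA.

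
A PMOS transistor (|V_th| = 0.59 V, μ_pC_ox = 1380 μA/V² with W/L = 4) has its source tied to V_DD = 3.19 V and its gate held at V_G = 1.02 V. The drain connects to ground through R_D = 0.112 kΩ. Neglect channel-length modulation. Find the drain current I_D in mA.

I_D = 6.89 mA

V_SG = V_DD − V_G = 3.19 − 1.02 = 2.17 V, so V_ov = 2.17 − 0.59 = 1.58 V.
k_p = μ_pC_ox · (W/L) = 5.52 mA/V².
Assume saturation: I_D = ½ k_p V_ov² = 0.5 × 5.52 × 1.58² = 6.89 mA, giving V_SD = V_DD − I_D R_D = 3.19 − 6.89 × 0.112 = 2.42 V.
V_SD = 2.42 V ≥ V_ov = 1.58 V, confirming saturation.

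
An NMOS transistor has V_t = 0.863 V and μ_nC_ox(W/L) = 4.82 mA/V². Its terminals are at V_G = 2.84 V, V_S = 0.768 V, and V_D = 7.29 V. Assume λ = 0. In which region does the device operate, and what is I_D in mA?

Saturation; I_D = 3.52 mA

V_GS = V_G − V_S = 2.84 − 0.768 = 2.07 V; V_DS = V_D − V_S = 7.29 − 0.768 = 6.52 V.
V_ov = V_GS − V_t = 2.07 − 0.863 = 1.21 V.
Since V_DS = 6.52 V ≥ V_ov = 1.21 V, the device is in saturation.
I_D = ½ k_n V_ov² = 0.5 × 4.82 × 1.21² = 3.52 mA.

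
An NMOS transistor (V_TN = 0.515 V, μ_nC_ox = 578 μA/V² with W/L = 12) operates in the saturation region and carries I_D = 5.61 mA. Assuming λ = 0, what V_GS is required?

V_GS = 1.79 V

k_n = μ_nC_ox · (W/L) = 6.936 mA/V².
In saturation I_D = ½ k_n (V_GS − V_TN)², so V_GS − V_TN = √(2 I_D / k_n) = √(2 × 5.61 / 6.936) = 1.27 V.
V_GS = 0.515 + 1.27 = 1.79 V.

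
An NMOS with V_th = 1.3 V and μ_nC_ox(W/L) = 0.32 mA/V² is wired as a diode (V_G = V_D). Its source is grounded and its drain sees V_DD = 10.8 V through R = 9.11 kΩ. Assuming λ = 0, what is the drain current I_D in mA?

With gate tied to drain, V_GS = V_DS ≥ V_GS − V_th, so the device is in saturation.
KCL at the drain: ½ k_n (V_GS − V_th)² = (V_DD − V_GS)/R.
Let x = V_GS − 1.3. Then 1.46 x² + x − 9.5 = 0, giving x = 2.23 V (positive root), so V_GS = 3.53 V.
I_D = (V_DD − V_GS)/R = (10.8 − 3.53) / 9.11 = 0.798 mA.

I_D = 0.798 mA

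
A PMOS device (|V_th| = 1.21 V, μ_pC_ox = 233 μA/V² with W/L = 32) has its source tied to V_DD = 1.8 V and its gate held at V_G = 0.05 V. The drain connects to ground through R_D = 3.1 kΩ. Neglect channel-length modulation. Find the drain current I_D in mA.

I_D = 0.531 mA

V_SG = V_DD − V_G = 1.8 − 0.05 = 1.75 V, so V_ov = 1.75 − 1.21 = 0.54 V.
k_p = μ_pC_ox · (W/L) = 7.456 mA/V².
Assume saturation: I_D = ½ k_p V_ov² = 0.5 × 7.456 × 0.54² = 1.09 mA, giving V_SD = V_DD − I_D R_D = 1.8 − 1.09 × 3.1 = -1.57 V.
But -1.57 V < V_ov = 0.54 V, so the device is actually in triode.
In triode I_D = k_p[V_ov V_SD − ½ V_SD²] and I_D = (V_DD − V_SD)/R_D. Equating: 11.6 V_SD² − 13.48 V_SD + 1.8 = 0, giving V_SD = 0.154 V (the root below V_ov).
I_D = (1.8 − 0.154) / 3.1 = 0.531 mA.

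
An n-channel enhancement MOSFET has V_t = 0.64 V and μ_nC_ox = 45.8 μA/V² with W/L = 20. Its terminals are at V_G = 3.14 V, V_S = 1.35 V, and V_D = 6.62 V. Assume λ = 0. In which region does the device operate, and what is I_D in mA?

Saturation; I_D = 0.606 mA

V_GS = V_G − V_S = 3.14 − 1.35 = 1.79 V; V_DS = V_D − V_S = 6.62 − 1.35 = 5.27 V.
k_n = μ_nC_ox · (W/L) = 0.916 mA/V².
V_ov = V_GS − V_t = 1.79 − 0.64 = 1.15 V.
Since V_DS = 5.27 V ≥ V_ov = 1.15 V, the device is in saturation.
I_D = ½ k_n V_ov² = 0.5 × 0.916 × 1.15² = 0.606 mA.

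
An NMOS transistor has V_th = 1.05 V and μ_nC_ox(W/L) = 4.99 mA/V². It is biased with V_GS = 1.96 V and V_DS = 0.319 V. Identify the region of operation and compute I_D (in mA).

V_ov = V_GS − V_th = 1.96 − 1.05 = 0.91 V.
Since V_DS = 0.319 V < V_ov = 0.91 V, the device is in the triode region.
I_D = k_n [V_ov · V_DS − ½ V_DS²] = 4.99 × [0.91 × 0.319 − 0.5 × 0.319²] = 1.19 mA.

Triode; I_D = 1.19 mA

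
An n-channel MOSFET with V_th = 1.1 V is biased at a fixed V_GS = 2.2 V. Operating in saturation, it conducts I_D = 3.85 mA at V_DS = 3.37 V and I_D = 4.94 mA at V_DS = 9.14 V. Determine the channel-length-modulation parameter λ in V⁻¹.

λ = 0.0588 V⁻¹

With V_GS fixed, I_D ∝ (1 + λ V_DS) in saturation, so I_D2/I_D1 = (1 + λ V_DS2)/(1 + λ V_DS1).
4.94/3.85 = 1.283 = (1 + 9.14 λ)/(1 + 3.37 λ).
Solving: λ (I_D1 V_DS2 − I_D2 V_DS1) = I_D2 − I_D1, so λ = (4.94 − 3.85) / (3.85 × 9.14 − 4.94 × 3.37) = 1.09 / 18.5 = 0.0588 V⁻¹.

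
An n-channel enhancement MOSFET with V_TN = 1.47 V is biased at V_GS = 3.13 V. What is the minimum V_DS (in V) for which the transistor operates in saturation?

The boundary between triode and saturation is V_DS = V_GS − V_TN = V_ov.
V_ov = 3.13 − 1.47 = 1.66 V.

V_DS,sat = 1.66 V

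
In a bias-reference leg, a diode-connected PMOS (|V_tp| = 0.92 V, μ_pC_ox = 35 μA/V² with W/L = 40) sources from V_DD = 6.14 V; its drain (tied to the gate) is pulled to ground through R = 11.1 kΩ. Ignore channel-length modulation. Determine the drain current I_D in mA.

I_D = 0.402 mA

With gate tied to drain, V_SG = V_SD ≥ V_SG − |V_tp|, so the device is in saturation.
k_p = μ_pC_ox · (W/L) = 1.4 mA/V².
KCL at the drain: ½ k_p (V_SG − |V_tp|)² = (V_DD − V_SG)/R.
Let x = V_SG − 0.92. Then 7.77 x² + x − 5.22 = 0, giving x = 0.758 V (positive root), so V_SG = 1.68 V.
I_D = (V_DD − V_SG)/R = (6.14 − 1.68) / 11.1 = 0.402 mA.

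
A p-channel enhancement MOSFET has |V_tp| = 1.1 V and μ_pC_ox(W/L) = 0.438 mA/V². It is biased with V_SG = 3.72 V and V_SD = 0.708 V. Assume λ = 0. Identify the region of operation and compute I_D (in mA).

Triode; I_D = 0.703 mA

V_ov = V_SG − |V_tp| = 3.72 − 1.1 = 2.62 V.
Since V_SD = 0.708 V < V_ov = 2.62 V, the device is in the triode region.
I_D = k_p [V_ov · V_SD − ½ V_SD²] = 0.438 × [2.62 × 0.708 − 0.5 × 0.708²] = 0.703 mA.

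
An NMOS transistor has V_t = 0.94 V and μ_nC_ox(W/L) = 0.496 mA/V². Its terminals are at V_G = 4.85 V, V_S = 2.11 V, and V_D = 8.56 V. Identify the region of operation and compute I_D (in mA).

Saturation; I_D = 0.804 mA

V_GS = V_G − V_S = 4.85 − 2.11 = 2.74 V; V_DS = V_D − V_S = 8.56 − 2.11 = 6.45 V.
V_ov = V_GS − V_t = 2.74 − 0.94 = 1.8 V.
Since V_DS = 6.45 V ≥ V_ov = 1.8 V, the device is in saturation.
I_D = ½ k_n V_ov² = 0.5 × 0.496 × 1.8² = 0.804 mA.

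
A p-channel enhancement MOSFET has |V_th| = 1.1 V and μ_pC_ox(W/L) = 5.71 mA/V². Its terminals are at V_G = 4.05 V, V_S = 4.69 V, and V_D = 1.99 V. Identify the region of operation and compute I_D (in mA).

V_SG = V_S − V_G = 4.69 − 4.05 = 0.64 V; V_SD = V_S − V_D = 4.69 − 1.99 = 2.7 V.
V_SG = 0.64 V < |V_th| = 1.1 V, so the transistor is in cutoff.

Cutoff; I_D = 0 mA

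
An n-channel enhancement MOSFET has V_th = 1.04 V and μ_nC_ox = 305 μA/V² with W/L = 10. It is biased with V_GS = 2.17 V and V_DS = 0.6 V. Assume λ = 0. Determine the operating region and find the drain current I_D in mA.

Triode; I_D = 1.52 mA

k_n = μ_nC_ox · (W/L) = 3.05 mA/V².
V_ov = V_GS − V_th = 2.17 − 1.04 = 1.13 V.
Since V_DS = 0.6 V < V_ov = 1.13 V, the device is in the triode region.
I_D = k_n [V_ov · V_DS − ½ V_DS²] = 3.05 × [1.13 × 0.6 − 0.5 × 0.6²] = 1.52 mA.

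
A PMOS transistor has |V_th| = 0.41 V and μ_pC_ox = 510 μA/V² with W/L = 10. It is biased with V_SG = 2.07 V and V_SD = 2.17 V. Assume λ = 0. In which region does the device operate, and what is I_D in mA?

Saturation; I_D = 7.03 mA

k_p = μ_pC_ox · (W/L) = 5.1 mA/V².
V_ov = V_SG − |V_th| = 2.07 − 0.41 = 1.66 V.
Since V_SD = 2.17 V ≥ V_ov = 1.66 V, the device is in saturation.
I_D = ½ k_p V_ov² = 0.5 × 5.1 × 1.66² = 7.03 mA.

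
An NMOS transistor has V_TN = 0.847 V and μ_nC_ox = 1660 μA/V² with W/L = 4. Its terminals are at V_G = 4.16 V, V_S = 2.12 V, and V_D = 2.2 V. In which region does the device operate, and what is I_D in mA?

Triode; I_D = 0.612 mA

V_GS = V_G − V_S = 4.16 − 2.12 = 2.04 V; V_DS = V_D − V_S = 2.2 − 2.12 = 0.08 V.
k_n = μ_nC_ox · (W/L) = 6.64 mA/V².
V_ov = V_GS − V_TN = 2.04 − 0.847 = 1.19 V.
Since V_DS = 0.08 V < V_ov = 1.19 V, the device is in the triode region.
I_D = k_n [V_ov · V_DS − ½ V_DS²] = 6.64 × [1.19 × 0.08 − 0.5 × 0.08²] = 0.612 mA.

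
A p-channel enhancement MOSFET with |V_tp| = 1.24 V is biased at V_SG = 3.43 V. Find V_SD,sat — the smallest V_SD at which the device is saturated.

The boundary between triode and saturation is V_SD = V_SG − |V_tp| = V_ov.
V_ov = 3.43 − 1.24 = 2.19 V.

V_SD,sat = 2.19 V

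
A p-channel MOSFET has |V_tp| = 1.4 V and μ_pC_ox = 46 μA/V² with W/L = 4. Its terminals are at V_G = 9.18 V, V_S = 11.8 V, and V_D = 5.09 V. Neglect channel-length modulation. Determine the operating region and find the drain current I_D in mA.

V_SG = V_S − V_G = 11.8 − 9.18 = 2.62 V; V_SD = V_S − V_D = 11.8 − 5.09 = 6.71 V.
k_p = μ_pC_ox · (W/L) = 0.184 mA/V².
V_ov = V_SG − |V_tp| = 2.62 − 1.4 = 1.22 V.
Since V_SD = 6.71 V ≥ V_ov = 1.22 V, the device is in saturation.
I_D = ½ k_p V_ov² = 0.5 × 0.184 × 1.22² = 0.137 mA.

Saturation; I_D = 0.137 mA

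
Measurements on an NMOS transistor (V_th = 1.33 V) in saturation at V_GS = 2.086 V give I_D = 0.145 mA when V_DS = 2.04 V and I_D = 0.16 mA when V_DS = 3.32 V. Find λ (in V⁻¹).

λ = 0.0968 V⁻¹

With V_GS fixed, I_D ∝ (1 + λ V_DS) in saturation, so I_D2/I_D1 = (1 + λ V_DS2)/(1 + λ V_DS1).
0.16/0.145 = 1.103 = (1 + 3.32 λ)/(1 + 2.04 λ).
Solving: λ (I_D1 V_DS2 − I_D2 V_DS1) = I_D2 − I_D1, so λ = (0.16 − 0.145) / (0.145 × 3.32 − 0.16 × 2.04) = 0.015 / 0.155 = 0.0968 V⁻¹.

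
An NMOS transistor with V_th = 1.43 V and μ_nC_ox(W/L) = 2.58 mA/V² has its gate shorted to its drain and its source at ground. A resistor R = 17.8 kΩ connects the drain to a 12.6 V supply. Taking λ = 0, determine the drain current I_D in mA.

With gate tied to drain, V_GS = V_DS ≥ V_GS − V_th, so the device is in saturation.
KCL at the drain: ½ k_n (V_GS − V_th)² = (V_DD − V_GS)/R.
Let x = V_GS − 1.43. Then 23 x² + x − 11.17 = 0, giving x = 0.676 V (positive root), so V_GS = 2.11 V.
I_D = (V_DD − V_GS)/R = (12.6 − 2.11) / 17.8 = 0.59 mA.

I_D = 0.590 mA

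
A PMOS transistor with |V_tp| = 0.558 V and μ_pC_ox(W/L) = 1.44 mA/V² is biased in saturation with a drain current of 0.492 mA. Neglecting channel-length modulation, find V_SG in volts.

In saturation I_D = ½ k_p (V_SG − |V_tp|)², so V_SG − |V_tp| = √(2 I_D / k_p) = √(2 × 0.492 / 1.44) = 0.827 V.
V_SG = 0.558 + 0.827 = 1.38 V.

V_SG = 1.38 V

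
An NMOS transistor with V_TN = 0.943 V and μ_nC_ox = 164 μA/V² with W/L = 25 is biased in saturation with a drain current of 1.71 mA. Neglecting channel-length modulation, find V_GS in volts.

V_GS = 1.86 V

k_n = μ_nC_ox · (W/L) = 4.1 mA/V².
In saturation I_D = ½ k_n (V_GS − V_TN)², so V_GS − V_TN = √(2 I_D / k_n) = √(2 × 1.71 / 4.1) = 0.913 V.
V_GS = 0.943 + 0.913 = 1.86 V.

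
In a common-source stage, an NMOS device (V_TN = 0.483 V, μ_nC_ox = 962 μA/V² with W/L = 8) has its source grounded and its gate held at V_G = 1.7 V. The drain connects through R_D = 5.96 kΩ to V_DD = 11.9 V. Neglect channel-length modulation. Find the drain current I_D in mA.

V_GS = V_G = 1.7 V, so V_ov = 1.7 − 0.483 = 1.22 V.
k_n = μ_nC_ox · (W/L) = 7.696 mA/V².
Assume saturation: I_D = ½ k_n V_ov² = 0.5 × 7.696 × 1.22² = 5.7 mA, giving V_DS = V_DD − I_D R_D = 11.9 − 5.7 × 5.96 = -22.1 V.
But -22.1 V < V_ov = 1.22 V, so the device is actually in triode.
In triode I_D = k_n[V_ov V_DS − ½ V_DS²] and I_D = (V_DD − V_DS)/R_D. Equating: 22.9 V_DS² − 56.82 V_DS + 11.9 = 0, giving V_DS = 0.231 V (the root below V_ov).
I_D = (11.9 − 0.231) / 5.96 = 1.96 mA.

I_D = 1.96 mA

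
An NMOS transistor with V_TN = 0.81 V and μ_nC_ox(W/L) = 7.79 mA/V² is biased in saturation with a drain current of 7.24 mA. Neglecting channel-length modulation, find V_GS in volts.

V_GS = 2.17 V

In saturation I_D = ½ k_n (V_GS − V_TN)², so V_GS − V_TN = √(2 I_D / k_n) = √(2 × 7.24 / 7.79) = 1.36 V.
V_GS = 0.81 + 1.36 = 2.17 V.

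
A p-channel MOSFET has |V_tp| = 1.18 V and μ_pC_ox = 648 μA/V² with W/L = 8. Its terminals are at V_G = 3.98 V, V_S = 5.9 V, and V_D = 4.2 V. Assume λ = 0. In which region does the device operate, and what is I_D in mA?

Saturation; I_D = 1.42 mA

V_SG = V_S − V_G = 5.9 − 3.98 = 1.92 V; V_SD = V_S − V_D = 5.9 − 4.2 = 1.7 V.
k_p = μ_pC_ox · (W/L) = 5.184 mA/V².
V_ov = V_SG − |V_tp| = 1.92 − 1.18 = 0.74 V.
Since V_SD = 1.7 V ≥ V_ov = 0.74 V, the device is in saturation.
I_D = ½ k_p V_ov² = 0.5 × 5.184 × 0.74² = 1.42 mA.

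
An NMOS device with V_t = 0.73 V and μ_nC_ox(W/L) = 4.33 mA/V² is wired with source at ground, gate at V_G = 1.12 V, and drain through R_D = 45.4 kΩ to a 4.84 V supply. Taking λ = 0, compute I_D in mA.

I_D = 0.105 mA

V_GS = V_G = 1.12 V, so V_ov = 1.12 − 0.73 = 0.39 V.
Assume saturation: I_D = ½ k_n V_ov² = 0.5 × 4.33 × 0.39² = 0.329 mA, giving V_DS = V_DD − I_D R_D = 4.84 − 0.329 × 45.4 = -10.1 V.
But -10.1 V < V_ov = 0.39 V, so the device is actually in triode.
In triode I_D = k_n[V_ov V_DS − ½ V_DS²] and I_D = (V_DD − V_DS)/R_D. Equating: 98.3 V_DS² − 77.67 V_DS + 4.84 = 0, giving V_DS = 0.0682 V (the root below V_ov).
I_D = (4.84 − 0.0682) / 45.4 = 0.105 mA.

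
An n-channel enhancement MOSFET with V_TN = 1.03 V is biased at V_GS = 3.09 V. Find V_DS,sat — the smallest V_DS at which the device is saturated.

V_DS,sat = 2.06 V

The boundary between triode and saturation is V_DS = V_GS − V_TN = V_ov.
V_ov = 3.09 − 1.03 = 2.06 V.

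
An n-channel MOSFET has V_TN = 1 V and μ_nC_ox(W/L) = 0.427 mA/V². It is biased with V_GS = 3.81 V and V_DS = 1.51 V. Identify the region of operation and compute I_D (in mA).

Triode; I_D = 1.33 mA

V_ov = V_GS − V_TN = 3.81 − 1 = 2.81 V.
Since V_DS = 1.51 V < V_ov = 2.81 V, the device is in the triode region.
I_D = k_n [V_ov · V_DS − ½ V_DS²] = 0.427 × [2.81 × 1.51 − 0.5 × 1.51²] = 1.33 mA.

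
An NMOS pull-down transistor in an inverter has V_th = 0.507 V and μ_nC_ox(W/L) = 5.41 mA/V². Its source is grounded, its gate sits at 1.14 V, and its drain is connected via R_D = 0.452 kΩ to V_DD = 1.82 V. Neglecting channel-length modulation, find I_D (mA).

I_D = 1.08 mA

V_GS = V_G = 1.14 V, so V_ov = 1.14 − 0.507 = 0.633 V.
Assume saturation: I_D = ½ k_n V_ov² = 0.5 × 5.41 × 0.633² = 1.08 mA, giving V_DS = V_DD − I_D R_D = 1.82 − 1.08 × 0.452 = 1.33 V.
V_DS = 1.33 V ≥ V_ov = 0.633 V, confirming saturation.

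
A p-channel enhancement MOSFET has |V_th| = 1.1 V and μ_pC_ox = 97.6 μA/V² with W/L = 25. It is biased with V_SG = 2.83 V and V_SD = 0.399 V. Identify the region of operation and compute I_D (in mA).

k_p = μ_pC_ox · (W/L) = 2.44 mA/V².
V_ov = V_SG − |V_th| = 2.83 − 1.1 = 1.73 V.
Since V_SD = 0.399 V < V_ov = 1.73 V, the device is in the triode region.
I_D = k_p [V_ov · V_SD − ½ V_SD²] = 2.44 × [1.73 × 0.399 − 0.5 × 0.399²] = 1.49 mA.

Triode; I_D = 1.49 mA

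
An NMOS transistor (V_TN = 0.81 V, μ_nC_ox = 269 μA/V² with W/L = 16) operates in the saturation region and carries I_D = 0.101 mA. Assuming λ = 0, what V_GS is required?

V_GS = 1.03 V

k_n = μ_nC_ox · (W/L) = 4.304 mA/V².
In saturation I_D = ½ k_n (V_GS − V_TN)², so V_GS − V_TN = √(2 I_D / k_n) = √(2 × 0.101 / 4.304) = 0.217 V.
V_GS = 0.81 + 0.217 = 1.03 V.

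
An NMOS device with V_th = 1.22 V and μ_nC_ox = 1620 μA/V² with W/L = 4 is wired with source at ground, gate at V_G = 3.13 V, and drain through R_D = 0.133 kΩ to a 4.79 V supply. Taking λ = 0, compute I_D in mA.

I_D = 11.8 mA

V_GS = V_G = 3.13 V, so V_ov = 3.13 − 1.22 = 1.91 V.
k_n = μ_nC_ox · (W/L) = 6.48 mA/V².
Assume saturation: I_D = ½ k_n V_ov² = 0.5 × 6.48 × 1.91² = 11.8 mA, giving V_DS = V_DD − I_D R_D = 4.79 − 11.8 × 0.133 = 3.22 V.
V_DS = 3.22 V ≥ V_ov = 1.91 V, confirming saturation.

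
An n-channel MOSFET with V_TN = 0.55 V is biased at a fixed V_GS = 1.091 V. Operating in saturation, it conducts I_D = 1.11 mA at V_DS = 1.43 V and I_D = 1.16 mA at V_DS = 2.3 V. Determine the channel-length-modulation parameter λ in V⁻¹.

λ = 0.0559 V⁻¹

With V_GS fixed, I_D ∝ (1 + λ V_DS) in saturation, so I_D2/I_D1 = (1 + λ V_DS2)/(1 + λ V_DS1).
1.16/1.11 = 1.045 = (1 + 2.3 λ)/(1 + 1.43 λ).
Solving: λ (I_D1 V_DS2 − I_D2 V_DS1) = I_D2 − I_D1, so λ = (1.16 − 1.11) / (1.11 × 2.3 − 1.16 × 1.43) = 0.05 / 0.894 = 0.0559 V⁻¹.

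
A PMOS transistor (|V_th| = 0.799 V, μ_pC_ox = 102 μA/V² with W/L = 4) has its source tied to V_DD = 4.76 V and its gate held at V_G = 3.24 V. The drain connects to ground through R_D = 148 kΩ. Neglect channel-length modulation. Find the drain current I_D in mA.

V_SG = V_DD − V_G = 4.76 − 3.24 = 1.52 V, so V_ov = 1.52 − 0.799 = 0.721 V.
k_p = μ_pC_ox · (W/L) = 0.408 mA/V².
Assume saturation: I_D = ½ k_p V_ov² = 0.5 × 0.408 × 0.721² = 0.106 mA, giving V_SD = V_DD − I_D R_D = 4.76 − 0.106 × 148 = -10.9 V.
But -10.9 V < V_ov = 0.721 V, so the device is actually in triode.
In triode I_D = k_p[V_ov V_SD − ½ V_SD²] and I_D = (V_DD − V_SD)/R_D. Equating: 30.2 V_SD² − 44.54 V_SD + 4.76 = 0, giving V_SD = 0.116 V (the root below V_ov).
I_D = (4.76 − 0.116) / 148 = 0.0314 mA.

I_D = 0.0314 mA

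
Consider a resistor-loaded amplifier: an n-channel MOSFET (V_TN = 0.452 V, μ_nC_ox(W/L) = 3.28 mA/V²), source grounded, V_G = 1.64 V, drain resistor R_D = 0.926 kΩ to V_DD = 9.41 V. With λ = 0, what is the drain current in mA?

I_D = 2.31 mA

V_GS = V_G = 1.64 V, so V_ov = 1.64 − 0.452 = 1.19 V.
Assume saturation: I_D = ½ k_n V_ov² = 0.5 × 3.28 × 1.19² = 2.31 mA, giving V_DS = V_DD − I_D R_D = 9.41 − 2.31 × 0.926 = 7.27 V.
V_DS = 7.27 V ≥ V_ov = 1.19 V, confirming saturation.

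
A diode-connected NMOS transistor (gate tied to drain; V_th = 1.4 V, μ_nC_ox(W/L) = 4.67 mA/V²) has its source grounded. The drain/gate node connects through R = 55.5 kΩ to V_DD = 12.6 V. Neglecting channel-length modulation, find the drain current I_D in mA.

With gate tied to drain, V_GS = V_DS ≥ V_GS − V_th, so the device is in saturation.
KCL at the drain: ½ k_n (V_GS − V_th)² = (V_DD − V_GS)/R.
Let x = V_GS − 1.4. Then 130 x² + x − 11.2 = 0, giving x = 0.29 V (positive root), so V_GS = 1.69 V.
I_D = (V_DD − V_GS)/R = (12.6 − 1.69) / 55.5 = 0.197 mA.

I_D = 0.197 mA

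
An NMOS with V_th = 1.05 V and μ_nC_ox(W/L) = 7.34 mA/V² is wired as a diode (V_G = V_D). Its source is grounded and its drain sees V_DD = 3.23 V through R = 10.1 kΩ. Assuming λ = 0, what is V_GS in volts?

With gate tied to drain, V_GS = V_DS ≥ V_GS − V_th, so the device is in saturation.
KCL at the drain: ½ k_n (V_GS − V_th)² = (V_DD − V_GS)/R.
Let x = V_GS − 1.05. Then 37.1 x² + x − 2.18 = 0, giving x = 0.229 V (positive root), so V_GS = 1.28 V.
I_D = (V_DD − V_GS)/R = (3.23 − 1.28) / 10.1 = 0.193 mA.

V_GS = 1.28 V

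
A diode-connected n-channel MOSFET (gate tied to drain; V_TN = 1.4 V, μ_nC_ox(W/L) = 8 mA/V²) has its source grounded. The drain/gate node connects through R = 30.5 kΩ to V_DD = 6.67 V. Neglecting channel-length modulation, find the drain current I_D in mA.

With gate tied to drain, V_GS = V_DS ≥ V_GS − V_TN, so the device is in saturation.
KCL at the drain: ½ k_n (V_GS − V_TN)² = (V_DD − V_GS)/R.
Let x = V_GS − 1.4. Then 122 x² + x − 5.27 = 0, giving x = 0.204 V (positive root), so V_GS = 1.6 V.
I_D = (V_DD − V_GS)/R = (6.67 − 1.6) / 30.5 = 0.166 mA.

I_D = 0.166 mA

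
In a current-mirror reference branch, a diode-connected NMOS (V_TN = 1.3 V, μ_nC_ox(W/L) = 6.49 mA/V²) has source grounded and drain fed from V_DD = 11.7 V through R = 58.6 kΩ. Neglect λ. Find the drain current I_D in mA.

I_D = 0.174 mA

With gate tied to drain, V_GS = V_DS ≥ V_GS − V_TN, so the device is in saturation.
KCL at the drain: ½ k_n (V_GS − V_TN)² = (V_DD − V_GS)/R.
Let x = V_GS − 1.3. Then 190 x² + x − 10.4 = 0, giving x = 0.231 V (positive root), so V_GS = 1.53 V.
I_D = (V_DD − V_GS)/R = (11.7 − 1.53) / 58.6 = 0.174 mA.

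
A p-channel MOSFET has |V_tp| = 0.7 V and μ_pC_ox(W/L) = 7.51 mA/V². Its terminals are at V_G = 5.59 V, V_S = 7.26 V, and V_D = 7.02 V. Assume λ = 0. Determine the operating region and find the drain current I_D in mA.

Triode; I_D = 1.53 mA

V_SG = V_S − V_G = 7.26 − 5.59 = 1.67 V; V_SD = V_S − V_D = 7.26 − 7.02 = 0.24 V.
V_ov = V_SG − |V_tp| = 1.67 − 0.7 = 0.97 V.
Since V_SD = 0.24 V < V_ov = 0.97 V, the device is in the triode region.
I_D = k_p [V_ov · V_SD − ½ V_SD²] = 7.51 × [0.97 × 0.24 − 0.5 × 0.24²] = 1.53 mA.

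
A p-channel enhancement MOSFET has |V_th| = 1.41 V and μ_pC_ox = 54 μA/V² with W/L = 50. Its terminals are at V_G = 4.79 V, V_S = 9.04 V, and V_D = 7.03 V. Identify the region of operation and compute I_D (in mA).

Triode; I_D = 9.96 mA

V_SG = V_S − V_G = 9.04 − 4.79 = 4.25 V; V_SD = V_S − V_D = 9.04 − 7.03 = 2.01 V.
k_p = μ_pC_ox · (W/L) = 2.7 mA/V².
V_ov = V_SG − |V_th| = 4.25 − 1.41 = 2.84 V.
Since V_SD = 2.01 V < V_ov = 2.84 V, the device is in the triode region.
I_D = k_p [V_ov · V_SD − ½ V_SD²] = 2.7 × [2.84 × 2.01 − 0.5 × 2.01²] = 9.96 mA.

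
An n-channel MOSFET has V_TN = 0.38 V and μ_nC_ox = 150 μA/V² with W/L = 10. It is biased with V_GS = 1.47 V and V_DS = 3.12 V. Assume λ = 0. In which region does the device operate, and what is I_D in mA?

k_n = μ_nC_ox · (W/L) = 1.5 mA/V².
V_ov = V_GS − V_TN = 1.47 − 0.38 = 1.09 V.
Since V_DS = 3.12 V ≥ V_ov = 1.09 V, the device is in saturation.
I_D = ½ k_n V_ov² = 0.5 × 1.5 × 1.09² = 0.891 mA.

Saturation; I_D = 0.891 mA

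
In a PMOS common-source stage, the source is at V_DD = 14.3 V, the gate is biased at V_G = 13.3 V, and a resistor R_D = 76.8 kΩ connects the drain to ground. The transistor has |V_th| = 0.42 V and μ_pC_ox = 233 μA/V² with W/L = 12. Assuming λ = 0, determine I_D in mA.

V_SG = V_DD − V_G = 14.3 − 13.3 = 1 V, so V_ov = 1 − 0.42 = 0.58 V.
k_p = μ_pC_ox · (W/L) = 2.796 mA/V².
Assume saturation: I_D = ½ k_p V_ov² = 0.5 × 2.796 × 0.58² = 0.47 mA, giving V_SD = V_DD − I_D R_D = 14.3 − 0.47 × 76.8 = -21.8 V.
But -21.8 V < V_ov = 0.58 V, so the device is actually in triode.
In triode I_D = k_p[V_ov V_SD − ½ V_SD²] and I_D = (V_DD − V_SD)/R_D. Equating: 107 V_SD² − 125.5 V_SD + 14.3 = 0, giving V_SD = 0.128 V (the root below V_ov).
I_D = (14.3 − 0.128) / 76.8 = 0.185 mA.

I_D = 0.185 mA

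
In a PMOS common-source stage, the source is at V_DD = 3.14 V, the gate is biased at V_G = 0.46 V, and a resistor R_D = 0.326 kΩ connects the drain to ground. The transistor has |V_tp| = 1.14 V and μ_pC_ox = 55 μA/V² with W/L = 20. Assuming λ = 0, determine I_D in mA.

I_D = 1.30 mA

V_SG = V_DD − V_G = 3.14 − 0.46 = 2.68 V, so V_ov = 2.68 − 1.14 = 1.54 V.
k_p = μ_pC_ox · (W/L) = 1.1 mA/V².
Assume saturation: I_D = ½ k_p V_ov² = 0.5 × 1.1 × 1.54² = 1.3 mA, giving V_SD = V_DD − I_D R_D = 3.14 − 1.3 × 0.326 = 2.71 V.
V_SD = 2.71 V ≥ V_ov = 1.54 V, confirming saturation.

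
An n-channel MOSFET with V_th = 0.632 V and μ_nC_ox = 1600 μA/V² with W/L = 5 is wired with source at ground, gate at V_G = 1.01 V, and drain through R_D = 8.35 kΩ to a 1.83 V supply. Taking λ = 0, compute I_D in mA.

V_GS = V_G = 1.01 V, so V_ov = 1.01 − 0.632 = 0.378 V.
k_n = μ_nC_ox · (W/L) = 8 mA/V².
Assume saturation: I_D = ½ k_n V_ov² = 0.5 × 8 × 0.378² = 0.572 mA, giving V_DS = V_DD − I_D R_D = 1.83 − 0.572 × 8.35 = -2.94 V.
But -2.94 V < V_ov = 0.378 V, so the device is actually in triode.
In triode I_D = k_n[V_ov V_DS − ½ V_DS²] and I_D = (V_DD − V_DS)/R_D. Equating: 33.4 V_DS² − 26.25 V_DS + 1.83 = 0, giving V_DS = 0.0773 V (the root below V_ov).
I_D = (1.83 − 0.0773) / 8.35 = 0.21 mA.

I_D = 0.210 mA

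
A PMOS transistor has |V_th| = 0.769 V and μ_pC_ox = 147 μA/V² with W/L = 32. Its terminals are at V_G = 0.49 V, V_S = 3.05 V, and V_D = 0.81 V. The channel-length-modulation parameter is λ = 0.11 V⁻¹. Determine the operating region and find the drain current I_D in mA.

Saturation; I_D = 9.40 mA

V_SG = V_S − V_G = 3.05 − 0.49 = 2.56 V; V_SD = V_S − V_D = 3.05 − 0.81 = 2.24 V.
k_p = μ_pC_ox · (W/L) = 4.704 mA/V².
V_ov = V_SG − |V_th| = 2.56 − 0.769 = 1.79 V.
Since V_SD = 2.24 V ≥ V_ov = 1.79 V, the device is in saturation.
I_D = ½ k_p V_ov² (1 + λ V_SD) = 0.5 × 4.704 × 1.79² × (1 + 0.11 × 2.24) = 9.4 mA.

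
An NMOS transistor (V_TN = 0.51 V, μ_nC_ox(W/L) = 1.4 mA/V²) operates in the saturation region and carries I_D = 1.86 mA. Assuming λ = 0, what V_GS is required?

V_GS = 2.14 V

In saturation I_D = ½ k_n (V_GS − V_TN)², so V_GS − V_TN = √(2 I_D / k_n) = √(2 × 1.86 / 1.4) = 1.63 V.
V_GS = 0.51 + 1.63 = 2.14 V.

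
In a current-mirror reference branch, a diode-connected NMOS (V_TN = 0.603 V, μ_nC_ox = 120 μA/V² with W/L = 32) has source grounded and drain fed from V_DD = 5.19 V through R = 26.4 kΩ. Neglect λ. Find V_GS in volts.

V_GS = 0.894 V

With gate tied to drain, V_GS = V_DS ≥ V_GS − V_TN, so the device is in saturation.
k_n = μ_nC_ox · (W/L) = 3.84 mA/V².
KCL at the drain: ½ k_n (V_GS − V_TN)² = (V_DD − V_GS)/R.
Let x = V_GS − 0.603. Then 50.7 x² + x − 4.587 = 0, giving x = 0.291 V (positive root), so V_GS = 0.894 V.
I_D = (V_DD − V_GS)/R = (5.19 − 0.894) / 26.4 = 0.163 mA.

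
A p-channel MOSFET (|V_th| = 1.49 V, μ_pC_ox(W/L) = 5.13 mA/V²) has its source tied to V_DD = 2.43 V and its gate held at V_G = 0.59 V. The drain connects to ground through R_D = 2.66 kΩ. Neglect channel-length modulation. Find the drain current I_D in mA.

V_SG = V_DD − V_G = 2.43 − 0.59 = 1.84 V, so V_ov = 1.84 − 1.49 = 0.35 V.
Assume saturation: I_D = ½ k_p V_ov² = 0.5 × 5.13 × 0.35² = 0.314 mA, giving V_SD = V_DD − I_D R_D = 2.43 − 0.314 × 2.66 = 1.59 V.
V_SD = 1.59 V ≥ V_ov = 0.35 V, confirming saturation.

I_D = 0.314 mA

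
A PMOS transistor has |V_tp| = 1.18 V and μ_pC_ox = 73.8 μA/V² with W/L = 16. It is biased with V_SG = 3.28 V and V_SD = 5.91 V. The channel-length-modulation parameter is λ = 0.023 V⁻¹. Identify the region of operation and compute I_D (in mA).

k_p = μ_pC_ox · (W/L) = 1.181 mA/V².
V_ov = V_SG − |V_tp| = 3.28 − 1.18 = 2.1 V.
Since V_SD = 5.91 V ≥ V_ov = 2.1 V, the device is in saturation.
I_D = ½ k_p V_ov² (1 + λ V_SD) = 0.5 × 1.181 × 2.1² × (1 + 0.023 × 5.91) = 2.96 mA.

Saturation; I_D = 2.96 mA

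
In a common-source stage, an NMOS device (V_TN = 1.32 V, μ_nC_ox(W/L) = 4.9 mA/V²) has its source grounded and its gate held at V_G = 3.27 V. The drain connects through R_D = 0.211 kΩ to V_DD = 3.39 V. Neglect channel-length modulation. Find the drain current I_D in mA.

I_D = 8.86 mA

V_GS = V_G = 3.27 V, so V_ov = 3.27 − 1.32 = 1.95 V.
Assume saturation: I_D = ½ k_n V_ov² = 0.5 × 4.9 × 1.95² = 9.32 mA, giving V_DS = V_DD − I_D R_D = 3.39 − 9.32 × 0.211 = 1.42 V.
But 1.42 V < V_ov = 1.95 V, so the device is actually in triode.
In triode I_D = k_n[V_ov V_DS − ½ V_DS²] and I_D = (V_DD − V_DS)/R_D. Equating: 0.517 V_DS² − 3.016 V_DS + 3.39 = 0, giving V_DS = 1.52 V (the root below V_ov).
I_D = (3.39 − 1.52) / 0.211 = 8.86 mA.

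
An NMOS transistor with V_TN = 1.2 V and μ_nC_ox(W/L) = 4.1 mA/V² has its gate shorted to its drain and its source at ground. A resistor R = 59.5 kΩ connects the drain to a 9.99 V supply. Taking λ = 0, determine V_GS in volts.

V_GS = 1.46 V

With gate tied to drain, V_GS = V_DS ≥ V_GS − V_TN, so the device is in saturation.
KCL at the drain: ½ k_n (V_GS − V_TN)² = (V_DD − V_GS)/R.
Let x = V_GS − 1.2. Then 122 x² + x − 8.79 = 0, giving x = 0.264 V (positive root), so V_GS = 1.46 V.
I_D = (V_DD − V_GS)/R = (9.99 − 1.46) / 59.5 = 0.143 mA.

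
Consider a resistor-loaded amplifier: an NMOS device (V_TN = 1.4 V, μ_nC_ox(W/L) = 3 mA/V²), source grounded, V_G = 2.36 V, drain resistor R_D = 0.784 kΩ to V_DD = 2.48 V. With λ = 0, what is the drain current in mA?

V_GS = V_G = 2.36 V, so V_ov = 2.36 − 1.4 = 0.96 V.
Assume saturation: I_D = ½ k_n V_ov² = 0.5 × 3 × 0.96² = 1.38 mA, giving V_DS = V_DD − I_D R_D = 2.48 − 1.38 × 0.784 = 1.4 V.
V_DS = 1.4 V ≥ V_ov = 0.96 V, confirming saturation.

I_D = 1.38 mA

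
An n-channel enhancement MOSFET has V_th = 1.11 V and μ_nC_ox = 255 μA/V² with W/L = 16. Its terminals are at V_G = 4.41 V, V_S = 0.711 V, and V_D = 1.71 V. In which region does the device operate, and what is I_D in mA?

V_GS = V_G − V_S = 4.41 − 0.711 = 3.7 V; V_DS = V_D − V_S = 1.71 − 0.711 = 0.999 V.
k_n = μ_nC_ox · (W/L) = 4.08 mA/V².
V_ov = V_GS − V_th = 3.7 − 1.11 = 2.59 V.
Since V_DS = 0.999 V < V_ov = 2.59 V, the device is in the triode region.
I_D = k_n [V_ov · V_DS − ½ V_DS²] = 4.08 × [2.59 × 0.999 − 0.5 × 0.999²] = 8.52 mA.

Triode; I_D = 8.52 mA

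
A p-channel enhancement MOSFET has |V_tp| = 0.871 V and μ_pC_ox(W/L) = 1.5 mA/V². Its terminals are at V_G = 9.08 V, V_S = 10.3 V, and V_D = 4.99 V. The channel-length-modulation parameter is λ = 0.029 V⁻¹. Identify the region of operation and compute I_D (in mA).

V_SG = V_S − V_G = 10.3 − 9.08 = 1.22 V; V_SD = V_S − V_D = 10.3 − 4.99 = 5.31 V.
V_ov = V_SG − |V_tp| = 1.22 − 0.871 = 0.349 V.
Since V_SD = 5.31 V ≥ V_ov = 0.349 V, the device is in saturation.
I_D = ½ k_p V_ov² (1 + λ V_SD) = 0.5 × 1.5 × 0.349² × (1 + 0.029 × 5.31) = 0.105 mA.

Saturation; I_D = 0.105 mA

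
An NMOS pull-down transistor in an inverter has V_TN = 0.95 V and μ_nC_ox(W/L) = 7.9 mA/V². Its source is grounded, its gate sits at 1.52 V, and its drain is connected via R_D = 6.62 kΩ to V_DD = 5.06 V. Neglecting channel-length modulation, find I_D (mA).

I_D = 0.735 mA

V_GS = V_G = 1.52 V, so V_ov = 1.52 − 0.95 = 0.57 V.
Assume saturation: I_D = ½ k_n V_ov² = 0.5 × 7.9 × 0.57² = 1.28 mA, giving V_DS = V_DD − I_D R_D = 5.06 − 1.28 × 6.62 = -3.44 V.
But -3.44 V < V_ov = 0.57 V, so the device is actually in triode.
In triode I_D = k_n[V_ov V_DS − ½ V_DS²] and I_D = (V_DD − V_DS)/R_D. Equating: 26.1 V_DS² − 30.81 V_DS + 5.06 = 0, giving V_DS = 0.197 V (the root below V_ov).
I_D = (5.06 − 0.197) / 6.62 = 0.735 mA.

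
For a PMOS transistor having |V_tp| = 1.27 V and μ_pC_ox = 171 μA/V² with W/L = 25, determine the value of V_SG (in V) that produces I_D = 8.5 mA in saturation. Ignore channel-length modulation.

k_p = μ_pC_ox · (W/L) = 4.275 mA/V².
In saturation I_D = ½ k_p (V_SG − |V_tp|)², so V_SG − |V_tp| = √(2 I_D / k_p) = √(2 × 8.5 / 4.275) = 1.99 V.
V_SG = 1.27 + 1.99 = 3.26 V.

V_SG = 3.26 V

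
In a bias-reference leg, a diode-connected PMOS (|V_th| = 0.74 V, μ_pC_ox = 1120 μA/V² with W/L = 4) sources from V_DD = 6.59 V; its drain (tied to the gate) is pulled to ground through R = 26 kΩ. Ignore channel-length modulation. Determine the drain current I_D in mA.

I_D = 0.213 mA

With gate tied to drain, V_SG = V_SD ≥ V_SG − |V_th|, so the device is in saturation.
k_p = μ_pC_ox · (W/L) = 4.48 mA/V².
KCL at the drain: ½ k_p (V_SG − |V_th|)² = (V_DD − V_SG)/R.
Let x = V_SG − 0.74. Then 58.2 x² + x − 5.85 = 0, giving x = 0.308 V (positive root), so V_SG = 1.05 V.
I_D = (V_DD − V_SG)/R = (6.59 − 1.05) / 26 = 0.213 mA.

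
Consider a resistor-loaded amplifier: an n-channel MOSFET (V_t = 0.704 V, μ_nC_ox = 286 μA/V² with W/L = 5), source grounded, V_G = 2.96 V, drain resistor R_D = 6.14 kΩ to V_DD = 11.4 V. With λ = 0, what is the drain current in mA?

I_D = 1.75 mA

V_GS = V_G = 2.96 V, so V_ov = 2.96 − 0.704 = 2.26 V.
k_n = μ_nC_ox · (W/L) = 1.43 mA/V².
Assume saturation: I_D = ½ k_n V_ov² = 0.5 × 1.43 × 2.26² = 3.64 mA, giving V_DS = V_DD − I_D R_D = 11.4 − 3.64 × 6.14 = -10.9 V.
But -10.9 V < V_ov = 2.26 V, so the device is actually in triode.
In triode I_D = k_n[V_ov V_DS − ½ V_DS²] and I_D = (V_DD − V_DS)/R_D. Equating: 4.39 V_DS² − 20.81 V_DS + 11.4 = 0, giving V_DS = 0.632 V (the root below V_ov).
I_D = (11.4 − 0.632) / 6.14 = 1.75 mA.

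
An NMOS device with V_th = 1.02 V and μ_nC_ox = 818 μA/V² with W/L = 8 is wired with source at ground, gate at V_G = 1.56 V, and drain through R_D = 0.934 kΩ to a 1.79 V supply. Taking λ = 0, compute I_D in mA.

I_D = 0.954 mA

V_GS = V_G = 1.56 V, so V_ov = 1.56 − 1.02 = 0.54 V.
k_n = μ_nC_ox · (W/L) = 6.544 mA/V².
Assume saturation: I_D = ½ k_n V_ov² = 0.5 × 6.544 × 0.54² = 0.954 mA, giving V_DS = V_DD − I_D R_D = 1.79 − 0.954 × 0.934 = 0.899 V.
V_DS = 0.899 V ≥ V_ov = 0.54 V, confirming saturation.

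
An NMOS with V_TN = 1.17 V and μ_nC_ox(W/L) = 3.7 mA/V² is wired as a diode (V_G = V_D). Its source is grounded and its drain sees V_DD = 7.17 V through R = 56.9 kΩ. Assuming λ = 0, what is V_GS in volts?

V_GS = 1.40 V

With gate tied to drain, V_GS = V_DS ≥ V_GS − V_TN, so the device is in saturation.
KCL at the drain: ½ k_n (V_GS − V_TN)² = (V_DD − V_GS)/R.
Let x = V_GS − 1.17. Then 105 x² + x − 6 = 0, giving x = 0.234 V (positive root), so V_GS = 1.4 V.
I_D = (V_DD − V_GS)/R = (7.17 − 1.4) / 56.9 = 0.101 mA.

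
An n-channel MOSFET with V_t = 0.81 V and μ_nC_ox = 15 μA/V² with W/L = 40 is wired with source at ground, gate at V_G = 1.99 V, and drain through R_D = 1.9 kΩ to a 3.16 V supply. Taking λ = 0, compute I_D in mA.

I_D = 0.418 mA

V_GS = V_G = 1.99 V, so V_ov = 1.99 − 0.81 = 1.18 V.
k_n = μ_nC_ox · (W/L) = 0.6 mA/V².
Assume saturation: I_D = ½ k_n V_ov² = 0.5 × 0.6 × 1.18² = 0.418 mA, giving V_DS = V_DD − I_D R_D = 3.16 − 0.418 × 1.9 = 2.37 V.
V_DS = 2.37 V ≥ V_ov = 1.18 V, confirming saturation.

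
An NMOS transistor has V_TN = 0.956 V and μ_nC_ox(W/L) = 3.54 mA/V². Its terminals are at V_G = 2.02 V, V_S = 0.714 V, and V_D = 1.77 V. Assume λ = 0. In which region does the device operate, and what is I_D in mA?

V_GS = V_G − V_S = 2.02 − 0.714 = 1.31 V; V_DS = V_D − V_S = 1.77 − 0.714 = 1.06 V.
V_ov = V_GS − V_TN = 1.31 − 0.956 = 0.35 V.
Since V_DS = 1.06 V ≥ V_ov = 0.35 V, the device is in saturation.
I_D = ½ k_n V_ov² = 0.5 × 3.54 × 0.35² = 0.217 mA.

Saturation; I_D = 0.217 mA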